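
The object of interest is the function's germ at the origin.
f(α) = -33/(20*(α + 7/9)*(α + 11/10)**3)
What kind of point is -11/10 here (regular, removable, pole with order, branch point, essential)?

The denominator factor α + 11/10 vanishes at -11/10 and appears to the power 3; the numerator there equals -33/20, nonzero, and no other factor vanishes.
Hence a pole whose order is the multiplicity, 3.

The point is a pole of order 3.


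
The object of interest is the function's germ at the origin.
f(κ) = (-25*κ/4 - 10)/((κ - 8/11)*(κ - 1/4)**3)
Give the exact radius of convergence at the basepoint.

The radius of convergence is 1/4.

Denominator factor (κ - 1/4)^3: pole of order 3 at 1/4, modulus 1/4.
Denominator factor (κ - 8/11): pole of order 1 at 8/11, modulus 8/11.
The radius of convergence is the smallest modulus among the singular points: 1/4.


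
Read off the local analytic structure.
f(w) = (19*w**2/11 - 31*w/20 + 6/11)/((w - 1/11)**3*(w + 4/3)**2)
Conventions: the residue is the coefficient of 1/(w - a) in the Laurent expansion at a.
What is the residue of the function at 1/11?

The residue is 39281319/19518724.

At the order-3 pole 1/11 set g(w) = (w - (1/11))^3*f(w) = (19*w**2/11 - 31*w/20 + 6/11)/(w + 4/3)**2.
Order-3 pole: residue = g''(a)/2; g''(1/11) = 39281319/9759362, so the residue is 39281319/19518724.


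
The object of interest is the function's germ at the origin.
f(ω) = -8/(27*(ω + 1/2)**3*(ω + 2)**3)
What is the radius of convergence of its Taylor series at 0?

Denominator factor (ω + 2)^3: pole of order 3 at -2, modulus 2.
Denominator factor (ω + 1/2)^3: pole of order 3 at -1/2, modulus 1/2.
The radius of convergence is the smallest modulus among the singular points: 1/2.

The radius of convergence is 1/2.


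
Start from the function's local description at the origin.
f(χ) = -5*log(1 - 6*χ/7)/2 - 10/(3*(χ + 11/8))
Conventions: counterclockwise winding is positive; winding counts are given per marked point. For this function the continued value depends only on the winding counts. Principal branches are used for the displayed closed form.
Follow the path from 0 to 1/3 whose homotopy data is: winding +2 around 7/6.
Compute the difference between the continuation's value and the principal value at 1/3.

Continued minus principal equals -(10)*pi*i.

The rational part is single-valued and drops out of the difference; each branch term changes only by its own monodromy.
(-5/2)*log(1 - χ/(7/6)): each positive loop around 7/6 adds 2*pi*i to the log, so winding +2 contributes (-5/2)*(2)*2*pi*i = -(10)*pi*i.
Summing the contributions at χ = 1/3 gives -(10)*pi*i.


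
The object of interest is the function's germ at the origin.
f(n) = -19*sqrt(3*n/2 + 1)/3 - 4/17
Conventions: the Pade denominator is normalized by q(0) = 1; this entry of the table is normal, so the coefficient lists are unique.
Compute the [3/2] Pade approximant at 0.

Taylor coefficients needed (expand at 0): a_0 = -335/51, a_1 = -19/4, a_2 = 57/32, a_3 = -171/128, a_4 = 2565/2048, a_5 = -10773/8192.
Write the denominator as Q(n) = 1 + q1*n + q2*n^2. Requiring Q*f - P = O(n^6) with deg P <= 3 kills the coefficients of n^4..n^5 in Q*f:
  n^4: a_4 + q1*a_3 + q2*a_2 = 0, i.e. 2565/2048 + (-171/128)*q1 + (57/32)*q2 = 0.
  n^5: a_5 + q1*a_4 + q2*a_3 = 0, i.e. -10773/8192 + (2565/2048)*q1 + (-171/128)*q2 = 0.
Solving this linear system: q1 = 3/2, q2 = 27/64.
The numerator is Q*f truncated at degree 3: P0 = a_0 = -335/51; P1 = a_1 + q1*a_0 = -993/68; P2 = a_2 + q1*a_1 + q2*a_0 = -8829/1088; P3 = a_3 + q1*a_2 + q2*a_1 = -171/256.

The Pade approximant has numerator coefficients [-335/51, -993/68, -8829/1088, -171/256]; denominator coefficients [1, 3/2, 27/64].


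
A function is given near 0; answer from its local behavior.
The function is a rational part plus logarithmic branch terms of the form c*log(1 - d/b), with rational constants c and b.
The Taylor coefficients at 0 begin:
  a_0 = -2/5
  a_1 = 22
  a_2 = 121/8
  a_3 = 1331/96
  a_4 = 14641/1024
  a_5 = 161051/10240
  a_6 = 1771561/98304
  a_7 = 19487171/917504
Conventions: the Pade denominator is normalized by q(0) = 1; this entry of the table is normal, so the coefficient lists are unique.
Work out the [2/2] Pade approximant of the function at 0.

Taylor coefficients needed (read off): a_0 = -2/5, a_1 = 22, a_2 = 121/8, a_3 = 1331/96, a_4 = 14641/1024.
Write the denominator as Q(d) = 1 + q1*d + q2*d^2. Requiring Q*f - P = O(d^5) with deg P <= 2 kills the coefficients of d^3..d^4 in Q*f:
  d^3: a_3 + q1*a_2 + q2*a_1 = 0, i.e. 1331/96 + (121/8)*q1 + (22)*q2 = 0.
  d^4: a_4 + q1*a_3 + q2*a_2 = 0, i.e. 14641/1024 + (1331/96)*q1 + (121/8)*q2 = 0.
Solving this linear system: q1 = -11/8, q2 = 121/384.
The numerator is Q*f truncated at degree 2: P0 = a_0 = -2/5; P1 = a_1 + q1*a_0 = 451/20; P2 = a_2 + q1*a_1 + q2*a_0 = -14641/960.

The Pade approximant has numerator coefficients [-2/5, 451/20, -14641/960]; denominator coefficients [1, -11/8, 121/384].


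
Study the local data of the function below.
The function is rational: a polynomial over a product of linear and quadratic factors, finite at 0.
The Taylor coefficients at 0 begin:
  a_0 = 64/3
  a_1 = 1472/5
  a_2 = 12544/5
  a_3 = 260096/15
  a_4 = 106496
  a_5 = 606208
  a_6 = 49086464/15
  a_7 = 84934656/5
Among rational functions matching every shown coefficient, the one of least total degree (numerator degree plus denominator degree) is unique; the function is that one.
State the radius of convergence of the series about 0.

The radius of convergence is 1/4.

No rational of total degree below 4 reproduces all 8 coefficients; solving the [1/3] Pade equations on them gives f(τ) = (-3*τ/5 - 1/3)/(τ - 1/4)**3, whose expansion matches every shown term.
Denominator factor (τ - 1/4)^3: pole of order 3 at 1/4, modulus 1/4.
The radius of convergence is the smallest modulus among the singular points: 1/4.


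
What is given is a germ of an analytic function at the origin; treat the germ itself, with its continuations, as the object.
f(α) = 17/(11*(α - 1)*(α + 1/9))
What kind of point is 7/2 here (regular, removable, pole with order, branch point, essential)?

The point is a regular point.

Denominator factors: α + 1/9 = 65/18 at α = 7/2; α - 1 = 5/2 at α = 7/2 — none vanishes.
So the germ continues analytically to 7/2.


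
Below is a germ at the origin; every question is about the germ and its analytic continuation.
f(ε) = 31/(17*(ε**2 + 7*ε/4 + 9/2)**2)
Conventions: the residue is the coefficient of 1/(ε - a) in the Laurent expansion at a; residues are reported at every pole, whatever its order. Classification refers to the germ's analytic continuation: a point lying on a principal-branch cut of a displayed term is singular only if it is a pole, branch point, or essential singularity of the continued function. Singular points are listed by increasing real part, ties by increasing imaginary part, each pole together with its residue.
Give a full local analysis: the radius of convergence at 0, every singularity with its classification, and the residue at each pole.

Radius of convergence at 0: (3/2)*sqrt(2).
At (-7/8) - ((1/8)*sqrt(239))*i: a pole of order 2; residue ((3968/971057)*sqrt(239))*i.
At (-7/8) + ((1/8)*sqrt(239))*i: a pole of order 2; residue -((3968/971057)*sqrt(239))*i.

Denominator factor (ε**2 + 7*ε/4 + 9/2)^2: discriminant -239/16, complex-conjugate roots (-7/8) + ((1/8)*sqrt(239))*i and (-7/8) - ((1/8)*sqrt(239))*i; poles of order 2, moduli (3/2)*sqrt(2) and (3/2)*sqrt(2).
The radius of convergence is the smallest modulus among the singular points: (3/2)*sqrt(2).
The factor ε**2 + 7*ε/4 + 9/2 splits as (ε - a)(ε - a') with a = (-7/8) - ((1/8)*sqrt(239))*i, a' = (-7/8) + ((1/8)*sqrt(239))*i. At the order-2 pole a set g(ε) = (ε - a)^2*f(ε) = [31/17] / (ε - a')^2.
Order-2 pole: residue = g'(a); g'((-7/8) - ((1/8)*sqrt(239))*i) = ((3968/971057)*sqrt(239))*i, so the residue is ((3968/971057)*sqrt(239))*i.
The factor ε**2 + 7*ε/4 + 9/2 splits as (ε - a)(ε - a') with a = (-7/8) + ((1/8)*sqrt(239))*i, a' = (-7/8) - ((1/8)*sqrt(239))*i. At the order-2 pole a set g(ε) = (ε - a)^2*f(ε) = [31/17] / (ε - a')^2.
Order-2 pole: residue = g'(a); g'((-7/8) + ((1/8)*sqrt(239))*i) = -((3968/971057)*sqrt(239))*i, so the residue is -((3968/971057)*sqrt(239))*i.
List the singular points by increasing real part (a conjugate pair: the negative imaginary part first).


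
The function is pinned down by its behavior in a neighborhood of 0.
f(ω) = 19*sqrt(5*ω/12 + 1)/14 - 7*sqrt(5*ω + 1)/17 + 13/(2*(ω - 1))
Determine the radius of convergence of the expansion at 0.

The radius of convergence is 1/5.

Denominator factor (ω - 1): pole of order 1 at 1, modulus 1.
Branch term (19/14)*sqrt(1 - ω/(-12/5)): its argument vanishes at ω = -12/5, a square-root branch point, modulus 12/5.
Branch term (-7/17)*sqrt(1 - ω/(-1/5)): its argument vanishes at ω = -1/5, a square-root branch point, modulus 1/5.
The radius of convergence is the smallest modulus among the singular points: 1/5.


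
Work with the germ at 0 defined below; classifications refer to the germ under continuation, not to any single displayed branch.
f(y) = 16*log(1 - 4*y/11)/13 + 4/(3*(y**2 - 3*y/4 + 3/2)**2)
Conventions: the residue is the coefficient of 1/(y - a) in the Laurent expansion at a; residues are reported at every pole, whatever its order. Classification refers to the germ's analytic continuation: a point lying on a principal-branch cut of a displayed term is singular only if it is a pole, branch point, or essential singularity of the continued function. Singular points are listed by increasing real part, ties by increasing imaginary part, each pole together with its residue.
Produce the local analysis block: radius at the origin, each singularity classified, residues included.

Radius of convergence at 0: (1/2)*sqrt(6).
At (3/8) - ((1/8)*sqrt(87))*i: a pole of order 2; residue ((512/22707)*sqrt(87))*i.
At (3/8) + ((1/8)*sqrt(87))*i: a pole of order 2; residue -((512/22707)*sqrt(87))*i.
At 11/4: a logarithmic branch point.

Denominator factor (y**2 - 3*y/4 + 3/2)^2: discriminant -87/16, complex-conjugate roots (3/8) + ((1/8)*sqrt(87))*i and (3/8) - ((1/8)*sqrt(87))*i; poles of order 2, moduli (1/2)*sqrt(6) and (1/2)*sqrt(6).
Branch term (16/13)*log(1 - y/(11/4)): its argument vanishes at y = 11/4, a logarithmic branch point, modulus 11/4.
The radius of convergence is the smallest modulus among the singular points: (1/2)*sqrt(6).
The branch term is analytic at (3/8) - ((1/8)*sqrt(87))*i and contributes nothing to the residue; only the rational part matters.
The factor y**2 - 3*y/4 + 3/2 splits as (y - a)(y - a') with a = (3/8) - ((1/8)*sqrt(87))*i, a' = (3/8) + ((1/8)*sqrt(87))*i. At the order-2 pole a set g(y) = (y - a)^2*(rational part) = [4/3] / (y - a')^2.
Order-2 pole: residue = g'(a); g'((3/8) - ((1/8)*sqrt(87))*i) = ((512/22707)*sqrt(87))*i, so the residue is ((512/22707)*sqrt(87))*i.
The branch term is analytic at (3/8) + ((1/8)*sqrt(87))*i and contributes nothing to the residue; only the rational part matters.
The factor y**2 - 3*y/4 + 3/2 splits as (y - a)(y - a') with a = (3/8) + ((1/8)*sqrt(87))*i, a' = (3/8) - ((1/8)*sqrt(87))*i. At the order-2 pole a set g(y) = (y - a)^2*(rational part) = [4/3] / (y - a')^2.
Order-2 pole: residue = g'(a); g'((3/8) + ((1/8)*sqrt(87))*i) = -((512/22707)*sqrt(87))*i, so the residue is -((512/22707)*sqrt(87))*i.
List the singular points by increasing real part (a conjugate pair: the negative imaginary part first).


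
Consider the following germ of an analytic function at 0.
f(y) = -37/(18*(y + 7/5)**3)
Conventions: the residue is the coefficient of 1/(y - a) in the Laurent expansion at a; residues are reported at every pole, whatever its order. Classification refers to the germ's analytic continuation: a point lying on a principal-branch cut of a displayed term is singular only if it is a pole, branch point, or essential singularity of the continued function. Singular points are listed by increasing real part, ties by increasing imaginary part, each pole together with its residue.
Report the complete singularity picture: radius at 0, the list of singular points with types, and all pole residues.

Radius of convergence at 0: 7/5.
At -7/5: a pole of order 3; residue 0.

Denominator factor (y + 7/5)^3: pole of order 3 at -7/5, modulus 7/5.
The radius of convergence is the smallest modulus among the singular points: 7/5.
At the order-3 pole -7/5 set g(y) = (y - (-7/5))^3*f(y) = -37/18.
Order-3 pole: residue = g''(a)/2; g''(-7/5) = 0, so the residue is 0.


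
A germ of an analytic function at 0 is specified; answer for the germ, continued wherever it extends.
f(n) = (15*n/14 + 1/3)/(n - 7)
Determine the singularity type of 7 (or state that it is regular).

The point is a pole of order 1.

The denominator factor n - 7 vanishes at 7 and appears to the power 1; the numerator there equals 47/6, nonzero, and no other factor vanishes.
Hence a pole whose order is the multiplicity, 1.


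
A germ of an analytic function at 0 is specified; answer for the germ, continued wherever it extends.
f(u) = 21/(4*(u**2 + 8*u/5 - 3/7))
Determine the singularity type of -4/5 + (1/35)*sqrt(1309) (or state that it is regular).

The point is a pole of order 1.

The denominator factor u**2 + 8*u/5 - 3/7 vanishes at -4/5 + (1/35)*sqrt(1309) and appears to the power 1; the numerator there equals 21/4, nonzero, and no other factor vanishes.
Hence a pole whose order is the multiplicity, 1.


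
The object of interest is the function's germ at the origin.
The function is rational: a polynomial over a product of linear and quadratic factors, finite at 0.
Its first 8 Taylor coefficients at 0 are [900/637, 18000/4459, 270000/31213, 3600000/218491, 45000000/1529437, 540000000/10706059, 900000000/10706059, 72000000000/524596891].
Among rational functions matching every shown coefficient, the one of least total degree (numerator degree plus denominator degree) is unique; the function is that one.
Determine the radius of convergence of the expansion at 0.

No rational of total degree below 2 reproduces all 8 coefficients; solving the [0/2] Pade equations on them gives f(u) = 9/(13*(u - 7/10)**2), whose expansion matches every shown term.
Denominator factor (u - 7/10)^2: pole of order 2 at 7/10, modulus 7/10.
The radius of convergence is the smallest modulus among the singular points: 7/10.

The radius of convergence is 7/10.


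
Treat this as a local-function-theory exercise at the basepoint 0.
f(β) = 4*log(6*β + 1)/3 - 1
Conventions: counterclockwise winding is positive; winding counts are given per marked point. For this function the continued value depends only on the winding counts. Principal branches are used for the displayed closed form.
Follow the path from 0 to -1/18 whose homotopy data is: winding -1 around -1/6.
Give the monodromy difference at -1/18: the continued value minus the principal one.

Continued minus principal equals -(8/3)*pi*i.

The rational part is single-valued and drops out of the difference; each branch term changes only by its own monodromy.
(4/3)*log(1 - β/(-1/6)): each positive loop around -1/6 adds 2*pi*i to the log, so winding -1 contributes (4/3)*(-1)*2*pi*i = -(8/3)*pi*i.
Summing the contributions at β = -1/18 gives -(8/3)*pi*i.


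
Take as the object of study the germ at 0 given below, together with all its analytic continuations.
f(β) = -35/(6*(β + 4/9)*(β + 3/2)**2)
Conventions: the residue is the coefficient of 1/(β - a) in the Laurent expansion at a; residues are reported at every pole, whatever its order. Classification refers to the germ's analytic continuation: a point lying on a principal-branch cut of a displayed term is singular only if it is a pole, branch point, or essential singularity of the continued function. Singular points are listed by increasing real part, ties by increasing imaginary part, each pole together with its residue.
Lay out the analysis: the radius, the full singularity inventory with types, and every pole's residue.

Radius of convergence at 0: 4/9.
At -3/2: a pole of order 2; residue 1890/361.
At -4/9: a pole of order 1; residue -1890/361.

Denominator factor (β + 4/9): pole of order 1 at -4/9, modulus 4/9.
Denominator factor (β + 3/2)^2: pole of order 2 at -3/2, modulus 3/2.
The radius of convergence is the smallest modulus among the singular points: 4/9.
At the order-2 pole -3/2 set g(β) = (β - (-3/2))^2*f(β) = -35/(6*(β + 4/9)).
Order-2 pole: residue = g'(a); g'(-3/2) = 1890/361, so the residue is 1890/361.
At the order-1 pole -4/9 set g(β) = (β - (-4/9))*f(β) = -35/(6*(β + 3/2)**2).
Simple pole: residue = g(a) at a = -4/9, which is -1890/361.
List the singular points by increasing real part (a conjugate pair: the negative imaginary part first).


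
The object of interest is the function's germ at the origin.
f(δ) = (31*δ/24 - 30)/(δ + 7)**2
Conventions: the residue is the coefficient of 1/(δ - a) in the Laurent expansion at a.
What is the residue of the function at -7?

The residue is 31/24.

At the order-2 pole -7 set g(δ) = (δ - (-7))^2*f(δ) = 31*δ/24 - 30.
Order-2 pole: residue = g'(a); g'(-7) = 31/24, so the residue is 31/24.


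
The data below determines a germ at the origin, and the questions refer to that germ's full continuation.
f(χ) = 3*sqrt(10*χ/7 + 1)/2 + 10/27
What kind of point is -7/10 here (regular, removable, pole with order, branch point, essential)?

The term (3/2)*sqrt(1 - χ/(-7/10)) has argument 1 - -7/10/(-7/10) = 0 at -7/10: a square-root (algebraic, two-sheeted) branch point; the remaining terms are analytic or single-valued there.

The point is an algebraic (square-root) branch point.


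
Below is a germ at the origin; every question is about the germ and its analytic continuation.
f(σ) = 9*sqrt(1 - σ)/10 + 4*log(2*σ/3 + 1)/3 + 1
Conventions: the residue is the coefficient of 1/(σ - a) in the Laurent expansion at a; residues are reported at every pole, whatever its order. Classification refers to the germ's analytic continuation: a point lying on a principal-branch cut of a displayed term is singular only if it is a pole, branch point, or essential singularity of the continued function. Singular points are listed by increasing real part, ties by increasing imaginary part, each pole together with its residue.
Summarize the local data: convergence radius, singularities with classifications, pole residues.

Radius of convergence at 0: 1.
At -3/2: a logarithmic branch point.
At 1: an algebraic (square-root) branch point.

Branch term (9/10)*sqrt(1 - σ/(1)): its argument vanishes at σ = 1, a square-root branch point, modulus 1.
Branch term (4/3)*log(1 - σ/(-3/2)): its argument vanishes at σ = -3/2, a logarithmic branch point, modulus 3/2.
The radius of convergence is the smallest modulus among the singular points: 1.
List the singular points by increasing real part (a conjugate pair: the negative imaginary part first).


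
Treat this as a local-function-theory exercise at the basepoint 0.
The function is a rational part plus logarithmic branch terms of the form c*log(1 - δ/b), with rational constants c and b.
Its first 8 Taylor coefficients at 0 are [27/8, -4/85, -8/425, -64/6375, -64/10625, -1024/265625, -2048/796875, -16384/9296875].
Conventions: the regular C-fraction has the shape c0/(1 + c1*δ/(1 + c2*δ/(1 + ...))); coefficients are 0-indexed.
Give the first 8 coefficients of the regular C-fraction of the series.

Taylor coefficients (read off): a_0 = 27/8, a_1 = -4/85, a_2 = -8/425, a_3 = -64/6375, a_4 = -64/10625, a_5 = -1024/265625, a_6 = -2048/796875, a_7 = -16384/9296875.
c0 = a_0 = 27/8. Peel one level at a time: if S = 1 + c*δ/S' with S'(0) = 1, then c is the δ-coefficient of S and S' = c*δ/(S - 1).
S_1 = c0/f = 1 + (32/2295)*δ + (1216/210681)*δ^2 + ...; c1 = 32/2295.
S_2 = c1*δ/(S_1 - 1) = 1 + (-190/459)*δ + (-4/75)*δ^2 + ...; c2 = -190/459.
S_3 = c2*δ/(S_2 - 1) = 1 + (-306/2375)*δ + (-197064/5640625)*δ^2 + ...; c3 = -306/2375.
S_4 = c3*δ/(S_3 - 1) = 1 + (-644/2375)*δ + (-16/375)*δ^2 + ...; c4 = -644/2375.
S_5 = c4*δ/(S_4 - 1) = 1 + (-76/483)*δ + (-44536/1166445)*δ^2 + ...; c5 = -76/483.
S_6 = c5*δ/(S_5 - 1) = 1 + (-586/2415)*δ + (-36/875)*δ^2 + ...; c6 = -586/2415.
S_7 = c6*δ/(S_6 - 1) = 1 + (-1242/7325)*δ + ...; c7 = -1242/7325.

The regular C-fraction coefficients are [27/8, 32/2295, -190/459, -306/2375, -644/2375, -76/483, -586/2415, -1242/7325].


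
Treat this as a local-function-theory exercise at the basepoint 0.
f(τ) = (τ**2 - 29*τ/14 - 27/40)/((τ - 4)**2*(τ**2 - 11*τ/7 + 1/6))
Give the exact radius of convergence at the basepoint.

Denominator factor (τ - 4)^2: pole of order 2 at 4, modulus 4.
Denominator factor (τ**2 - 11*τ/7 + 1/6): discriminant 265/147, real irrational roots 11/14 + (1/42)*sqrt(795) and 11/14 - (1/42)*sqrt(795); poles of order 1, moduli 11/14 + (1/42)*sqrt(795) and 11/14 - (1/42)*sqrt(795).
The radius of convergence is the smallest modulus among the singular points: 11/14 - (1/42)*sqrt(795).

The radius of convergence is 11/14 - (1/42)*sqrt(795).


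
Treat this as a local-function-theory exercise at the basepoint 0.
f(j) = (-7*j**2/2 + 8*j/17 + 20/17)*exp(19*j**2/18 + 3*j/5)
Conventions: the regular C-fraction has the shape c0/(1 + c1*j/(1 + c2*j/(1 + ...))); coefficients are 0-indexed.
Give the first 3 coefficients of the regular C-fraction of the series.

Taylor coefficients (expand at 0): a_0 = 20/17, a_1 = 20/17, a_2 = -2699/1530.
c0 = a_0 = 20/17. Peel one level at a time: if S = 1 + c*j/S' with S'(0) = 1, then c is the j-coefficient of S and S' = c*j/(S - 1).
S_1 = c0/f = 1 + (-1)*j + (4499/1800)*j^2 + ...; c1 = -1.
S_2 = c1*j/(S_1 - 1) = 1 + (4499/1800)*j + ...; c2 = 4499/1800.

The regular C-fraction coefficients are [20/17, -1, 4499/1800].


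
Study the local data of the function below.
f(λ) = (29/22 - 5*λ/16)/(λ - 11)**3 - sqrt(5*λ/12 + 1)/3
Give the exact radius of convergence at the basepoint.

Denominator factor (λ - 11)^3: pole of order 3 at 11, modulus 11.
Branch term (-1/3)*sqrt(1 - λ/(-12/5)): its argument vanishes at λ = -12/5, a square-root branch point, modulus 12/5.
The radius of convergence is the smallest modulus among the singular points: 12/5.

The radius of convergence is 12/5.


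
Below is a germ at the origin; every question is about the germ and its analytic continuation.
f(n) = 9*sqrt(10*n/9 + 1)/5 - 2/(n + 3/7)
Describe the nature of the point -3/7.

The point is a pole of order 1.

The denominator factor n + 3/7 vanishes at -3/7 and appears to the power 1; the numerator there equals -2, nonzero, and no other factor vanishes.
The branch terms are analytic at this point.
Hence a pole whose order is the multiplicity, 1.


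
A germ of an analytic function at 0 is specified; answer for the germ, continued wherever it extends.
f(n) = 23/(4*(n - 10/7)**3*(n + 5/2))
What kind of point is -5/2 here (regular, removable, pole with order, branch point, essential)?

The denominator factor n + 5/2 vanishes at -5/2 and appears to the power 1; the numerator there equals 23/4, nonzero, and no other factor vanishes.
Hence a pole whose order is the multiplicity, 1.

The point is a pole of order 1.


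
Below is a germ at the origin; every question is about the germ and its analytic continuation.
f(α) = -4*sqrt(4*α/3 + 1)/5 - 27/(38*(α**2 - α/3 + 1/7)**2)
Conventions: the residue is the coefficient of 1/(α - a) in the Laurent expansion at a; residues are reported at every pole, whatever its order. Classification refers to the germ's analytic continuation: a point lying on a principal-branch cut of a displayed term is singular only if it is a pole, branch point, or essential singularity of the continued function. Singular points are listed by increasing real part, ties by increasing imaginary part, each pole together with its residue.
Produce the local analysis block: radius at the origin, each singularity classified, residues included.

Radius of convergence at 0: (1/7)*sqrt(7).
At -3/4: an algebraic (square-root) branch point.
At (1/6) - ((1/42)*sqrt(203))*i: a pole of order 2; residue -((5103/15979)*sqrt(203))*i.
At (1/6) + ((1/42)*sqrt(203))*i: a pole of order 2; residue ((5103/15979)*sqrt(203))*i.


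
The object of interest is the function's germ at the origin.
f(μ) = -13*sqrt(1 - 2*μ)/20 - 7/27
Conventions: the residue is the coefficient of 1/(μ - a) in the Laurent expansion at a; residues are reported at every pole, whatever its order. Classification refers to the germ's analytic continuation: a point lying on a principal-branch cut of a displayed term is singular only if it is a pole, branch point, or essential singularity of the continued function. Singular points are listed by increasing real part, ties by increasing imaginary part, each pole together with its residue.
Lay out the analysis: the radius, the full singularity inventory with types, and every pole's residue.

Radius of convergence at 0: 1/2.
At 1/2: an algebraic (square-root) branch point.

Branch term (-13/20)*sqrt(1 - μ/(1/2)): its argument vanishes at μ = 1/2, a square-root branch point, modulus 1/2.
The radius of convergence is the smallest modulus among the singular points: 1/2.


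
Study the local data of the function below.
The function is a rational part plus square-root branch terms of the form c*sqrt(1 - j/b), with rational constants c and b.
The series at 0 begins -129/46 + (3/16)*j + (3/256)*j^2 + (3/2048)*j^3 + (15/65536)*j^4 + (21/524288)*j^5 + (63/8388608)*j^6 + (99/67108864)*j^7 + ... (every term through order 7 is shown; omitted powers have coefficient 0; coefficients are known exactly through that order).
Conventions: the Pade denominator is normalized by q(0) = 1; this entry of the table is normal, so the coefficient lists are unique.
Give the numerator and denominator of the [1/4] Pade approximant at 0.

The Pade approximant has numerator coefficients [-129/46, 233245989/439062640]; denominator coefficients [1, -146242/1193105, -613387/152717440, -157849/610869760, -128777/7819132928].

Taylor coefficients needed (read off): a_0 = -129/46, a_1 = 3/16, a_2 = 3/256, a_3 = 3/2048, a_4 = 15/65536, a_5 = 21/524288.
Write the denominator as Q(j) = 1 + q1*j + q2*j^2 + q3*j^3 + q4*j^4. Requiring Q*f - P = O(j^6) with deg P <= 1 kills the coefficients of j^2..j^5 in Q*f:
  j^2: a_2 + q1*a_1 + q2*a_0 = 0, i.e. 3/256 + (3/16)*q1 + (-129/46)*q2 = 0.
  j^3: a_3 + q1*a_2 + q2*a_1 + q3*a_0 = 0, i.e. 3/2048 + (3/256)*q1 + (3/16)*q2 + (-129/46)*q3 = 0.
  j^4: a_4 + q1*a_3 + q2*a_2 + q3*a_1 + q4*a_0 = 0, i.e. 15/65536 + (3/2048)*q1 + (3/256)*q2 + (3/16)*q3 + (-129/46)*q4 = 0.
  j^5: a_5 + q1*a_4 + q2*a_3 + q3*a_2 + q4*a_1 = 0, i.e. 21/524288 + (15/65536)*q1 + (3/2048)*q2 + (3/256)*q3 + (3/16)*q4 = 0.
Solving this linear system: q1 = -146242/1193105, q2 = -613387/152717440, q3 = -157849/610869760, q4 = -128777/7819132928.
The numerator is Q*f truncated at degree 1: P0 = a_0 = -129/46; P1 = a_1 + q1*a_0 = 233245989/439062640.


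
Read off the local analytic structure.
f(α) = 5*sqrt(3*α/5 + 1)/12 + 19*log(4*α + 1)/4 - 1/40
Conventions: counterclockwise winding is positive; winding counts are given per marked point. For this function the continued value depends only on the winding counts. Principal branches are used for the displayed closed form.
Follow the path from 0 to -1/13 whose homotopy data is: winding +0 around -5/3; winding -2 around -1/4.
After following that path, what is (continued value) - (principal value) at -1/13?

The rational part is single-valued and drops out of the difference; each branch term changes only by its own monodromy.
(19/4)*log(1 - α/(-1/4)): each positive loop around -1/4 adds 2*pi*i to the log, so winding -2 contributes (19/4)*(-2)*2*pi*i = -(19)*pi*i.
(5/12)*sqrt(1 - α/(-5/3)): winding +0 is even, the square root returns to the same sheet, contribution 0.
Summing the contributions at α = -1/13 gives -(19)*pi*i.

Continued minus principal equals -(19)*pi*i.


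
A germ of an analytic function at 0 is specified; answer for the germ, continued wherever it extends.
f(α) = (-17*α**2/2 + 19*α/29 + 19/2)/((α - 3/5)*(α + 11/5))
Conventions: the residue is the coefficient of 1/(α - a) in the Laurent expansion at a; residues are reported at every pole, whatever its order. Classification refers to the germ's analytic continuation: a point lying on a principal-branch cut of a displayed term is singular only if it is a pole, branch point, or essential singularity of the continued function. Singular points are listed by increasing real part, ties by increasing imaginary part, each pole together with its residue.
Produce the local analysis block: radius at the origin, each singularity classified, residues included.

Radius of convergence at 0: 3/5.
At -11/5: a pole of order 1; residue 11992/1015.
At 3/5: a pole of order 1; residue 2477/1015.

Denominator factor (α - 3/5): pole of order 1 at 3/5, modulus 3/5.
Denominator factor (α + 11/5): pole of order 1 at -11/5, modulus 11/5.
The radius of convergence is the smallest modulus among the singular points: 3/5.
At the order-1 pole -11/5 set g(α) = (α - (-11/5))*f(α) = (-17*α**2/2 + 19*α/29 + 19/2)/(α - 3/5).
Simple pole: residue = g(a) at a = -11/5, which is 11992/1015.
At the order-1 pole 3/5 set g(α) = (α - (3/5))*f(α) = (-17*α**2/2 + 19*α/29 + 19/2)/(α + 11/5).
Simple pole: residue = g(a) at a = 3/5, which is 2477/1015.
List the singular points by increasing real part (a conjugate pair: the negative imaginary part first).


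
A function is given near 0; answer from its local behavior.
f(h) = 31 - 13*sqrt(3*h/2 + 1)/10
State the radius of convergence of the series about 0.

The radius of convergence is 2/3.

Branch term (-13/10)*sqrt(1 - h/(-2/3)): its argument vanishes at h = -2/3, a square-root branch point, modulus 2/3.
The radius of convergence is the smallest modulus among the singular points: 2/3.


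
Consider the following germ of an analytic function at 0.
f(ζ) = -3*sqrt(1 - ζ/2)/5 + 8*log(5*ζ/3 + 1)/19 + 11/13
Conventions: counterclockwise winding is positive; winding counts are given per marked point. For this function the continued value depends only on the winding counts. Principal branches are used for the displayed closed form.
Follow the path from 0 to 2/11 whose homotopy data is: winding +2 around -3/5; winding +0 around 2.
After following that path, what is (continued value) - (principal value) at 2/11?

The rational part is single-valued and drops out of the difference; each branch term changes only by its own monodromy.
(-3/5)*sqrt(1 - ζ/(2)): winding +0 is even, the square root returns to the same sheet, contribution 0.
(8/19)*log(1 - ζ/(-3/5)): each positive loop around -3/5 adds 2*pi*i to the log, so winding +2 contributes (8/19)*(2)*2*pi*i = (32/19)*pi*i.
Summing the contributions at ζ = 2/11 gives (32/19)*pi*i.

Continued minus principal equals (32/19)*pi*i.


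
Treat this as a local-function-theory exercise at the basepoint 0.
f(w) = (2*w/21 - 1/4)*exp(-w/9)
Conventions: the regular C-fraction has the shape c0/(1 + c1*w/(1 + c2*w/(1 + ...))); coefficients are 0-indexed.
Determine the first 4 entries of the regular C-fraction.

The regular C-fraction coefficients are [-1/4, 31/63, -1537/3906, 29239/2572938].

Taylor coefficients (expand at 0): a_0 = -1/4, a_1 = 31/252, a_2 = -55/4536, a_3 = 79/122472.
c0 = a_0 = -1/4. Peel one level at a time: if S = 1 + c*w/S' with S'(0) = 1, then c is the w-coefficient of S and S' = c*w/(S - 1).
S_1 = c0/f = 1 + (31/63)*w + (1537/7938)*w^2 + ...; c1 = 31/63.
S_2 = c1*w/(S_1 - 1) = 1 + (-1537/3906)*w + (4177/934092)*w^2 + ...; c2 = -1537/3906.
S_3 = c2*w/(S_2 - 1) = 1 + (29239/2572938)*w + ...; c3 = 29239/2572938.


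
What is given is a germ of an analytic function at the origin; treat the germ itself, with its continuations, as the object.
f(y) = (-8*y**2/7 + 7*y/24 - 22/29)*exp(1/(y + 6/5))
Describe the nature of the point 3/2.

There is no denominator, hence no pole anywhere.
The essential point of exp(1/(y - (-6/5))) is -6/5, not 3/2.
So the germ continues analytically to 3/2.

The point is a regular point.


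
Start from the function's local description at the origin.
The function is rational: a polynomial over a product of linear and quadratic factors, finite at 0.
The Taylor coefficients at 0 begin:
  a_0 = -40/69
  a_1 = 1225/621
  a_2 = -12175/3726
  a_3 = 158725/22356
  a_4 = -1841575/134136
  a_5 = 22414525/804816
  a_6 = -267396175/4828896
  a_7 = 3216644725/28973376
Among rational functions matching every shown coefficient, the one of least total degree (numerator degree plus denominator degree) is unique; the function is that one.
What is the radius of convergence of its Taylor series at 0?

No rational of total degree below 3 reproduces all 8 coefficients; solving the [1/2] Pade equations on them gives f(ζ) = (8/23 - 7*ζ/9)/((ζ - 6/5)*(ζ + 1/2)), whose expansion matches every shown term.
Denominator factor (ζ + 1/2): pole of order 1 at -1/2, modulus 1/2.
Denominator factor (ζ - 6/5): pole of order 1 at 6/5, modulus 6/5.
The radius of convergence is the smallest modulus among the singular points: 1/2.

The radius of convergence is 1/2.


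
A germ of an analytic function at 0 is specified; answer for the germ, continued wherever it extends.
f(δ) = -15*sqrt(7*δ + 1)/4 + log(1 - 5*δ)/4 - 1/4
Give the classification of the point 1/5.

The term (1/4)*log(1 - δ/(1/5)) has argument 1 - 1/5/(1/5) = 0 at 1/5: a logarithmic (infinitely-sheeted) branch point; the remaining terms are analytic or single-valued there.

The point is a logarithmic branch point.


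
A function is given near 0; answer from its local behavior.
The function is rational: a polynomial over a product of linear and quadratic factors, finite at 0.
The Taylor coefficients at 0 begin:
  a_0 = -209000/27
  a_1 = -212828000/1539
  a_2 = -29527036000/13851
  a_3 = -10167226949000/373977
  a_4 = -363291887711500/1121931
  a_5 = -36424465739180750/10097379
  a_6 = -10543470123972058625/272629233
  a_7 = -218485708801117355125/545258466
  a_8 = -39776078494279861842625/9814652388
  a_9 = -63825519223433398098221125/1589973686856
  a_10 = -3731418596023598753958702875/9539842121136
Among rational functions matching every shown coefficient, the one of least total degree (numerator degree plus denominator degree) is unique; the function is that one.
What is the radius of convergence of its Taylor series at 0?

No rational of total degree below 9 reproduces all 11 coefficients; solving the [2/7] Pade equations on them gives f(μ) = (-2*μ**2 + 23*μ/19 + 38)/((μ + 2/11)*(μ**2 + 7*μ/3 - 3/10)**3), whose expansion matches every shown term.
Denominator factor (μ + 2/11): pole of order 1 at -2/11, modulus 2/11.
Denominator factor (μ**2 + 7*μ/3 - 3/10)^3: discriminant 299/45, real irrational roots -7/6 + (1/30)*sqrt(1495) and -7/6 - (1/30)*sqrt(1495); poles of order 3, moduli -7/6 + (1/30)*sqrt(1495) and 7/6 + (1/30)*sqrt(1495).
The radius of convergence is the smallest modulus among the singular points: -7/6 + (1/30)*sqrt(1495).

The radius of convergence is -7/6 + (1/30)*sqrt(1495).


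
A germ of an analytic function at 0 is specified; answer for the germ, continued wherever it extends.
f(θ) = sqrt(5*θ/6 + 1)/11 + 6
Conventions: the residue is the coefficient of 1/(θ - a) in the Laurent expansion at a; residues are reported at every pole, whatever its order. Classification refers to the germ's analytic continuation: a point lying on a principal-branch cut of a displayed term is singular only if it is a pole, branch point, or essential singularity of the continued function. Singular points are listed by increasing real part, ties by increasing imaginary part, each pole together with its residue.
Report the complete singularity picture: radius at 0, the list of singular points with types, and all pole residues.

Radius of convergence at 0: 6/5.
At -6/5: an algebraic (square-root) branch point.

Branch term (1/11)*sqrt(1 - θ/(-6/5)): its argument vanishes at θ = -6/5, a square-root branch point, modulus 6/5.
The radius of convergence is the smallest modulus among the singular points: 6/5.


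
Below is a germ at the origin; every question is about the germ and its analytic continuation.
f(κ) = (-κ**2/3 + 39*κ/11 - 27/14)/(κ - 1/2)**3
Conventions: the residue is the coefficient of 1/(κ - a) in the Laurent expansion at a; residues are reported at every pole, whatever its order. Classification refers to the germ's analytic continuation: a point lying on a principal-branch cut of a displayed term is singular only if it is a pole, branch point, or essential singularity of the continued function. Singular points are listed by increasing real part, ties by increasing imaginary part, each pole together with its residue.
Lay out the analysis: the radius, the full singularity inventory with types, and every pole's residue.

Radius of convergence at 0: 1/2.
At 1/2: a pole of order 3; residue -1/3.

Denominator factor (κ - 1/2)^3: pole of order 3 at 1/2, modulus 1/2.
The radius of convergence is the smallest modulus among the singular points: 1/2.
At the order-3 pole 1/2 set g(κ) = (κ - (1/2))^3*f(κ) = -κ**2/3 + 39*κ/11 - 27/14.
Order-3 pole: residue = g''(a)/2; g''(1/2) = -2/3, so the residue is -1/3.


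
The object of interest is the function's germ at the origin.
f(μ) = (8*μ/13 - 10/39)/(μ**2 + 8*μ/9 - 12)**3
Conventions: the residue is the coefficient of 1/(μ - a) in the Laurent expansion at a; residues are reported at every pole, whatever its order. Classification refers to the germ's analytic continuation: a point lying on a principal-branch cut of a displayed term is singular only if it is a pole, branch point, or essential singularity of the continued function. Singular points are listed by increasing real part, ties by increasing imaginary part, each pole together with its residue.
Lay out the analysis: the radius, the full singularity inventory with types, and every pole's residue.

Radius of convergence at 0: -4/9 + (2/9)*sqrt(247).
At -4/9 - (2/9)*sqrt(247): a pole of order 3; residue (610173/50150374144)*sqrt(247).
At -4/9 + (2/9)*sqrt(247): a pole of order 3; residue -(610173/50150374144)*sqrt(247).

Denominator factor (μ**2 + 8*μ/9 - 12)^3: discriminant 3952/81, real irrational roots -4/9 + (2/9)*sqrt(247) and -4/9 - (2/9)*sqrt(247); poles of order 3, moduli -4/9 + (2/9)*sqrt(247) and 4/9 + (2/9)*sqrt(247).
The radius of convergence is the smallest modulus among the singular points: -4/9 + (2/9)*sqrt(247).
The factor μ**2 + 8*μ/9 - 12 splits as (μ - a)(μ - a') with a = -4/9 - (2/9)*sqrt(247), a' = -4/9 + (2/9)*sqrt(247). At the order-3 pole a set g(μ) = (μ - a)^3*f(μ) = [8*μ/13 - 10/39] / (μ - a')^3.
Order-3 pole: residue = g''(a)/2; g''(-4/9 - (2/9)*sqrt(247)) = (610173/25075187072)*sqrt(247), so the residue is (610173/50150374144)*sqrt(247).
The factor μ**2 + 8*μ/9 - 12 splits as (μ - a)(μ - a') with a = -4/9 + (2/9)*sqrt(247), a' = -4/9 - (2/9)*sqrt(247). At the order-3 pole a set g(μ) = (μ - a)^3*f(μ) = [8*μ/13 - 10/39] / (μ - a')^3.
Order-3 pole: residue = g''(a)/2; g''(-4/9 + (2/9)*sqrt(247)) = -(610173/25075187072)*sqrt(247), so the residue is -(610173/50150374144)*sqrt(247).
List the singular points by increasing real part (a conjugate pair: the negative imaginary part first).


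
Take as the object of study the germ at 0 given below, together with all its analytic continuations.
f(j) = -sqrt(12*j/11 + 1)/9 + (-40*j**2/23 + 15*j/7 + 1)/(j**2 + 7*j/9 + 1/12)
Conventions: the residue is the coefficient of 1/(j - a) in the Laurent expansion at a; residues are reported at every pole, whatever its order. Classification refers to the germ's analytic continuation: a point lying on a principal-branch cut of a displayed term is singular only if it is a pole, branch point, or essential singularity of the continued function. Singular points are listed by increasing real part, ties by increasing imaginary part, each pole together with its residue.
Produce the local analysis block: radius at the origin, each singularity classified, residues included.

Radius of convergence at 0: 7/18 - (1/18)*sqrt(22).
At -11/12: an algebraic (square-root) branch point.
At -7/18 - (1/18)*sqrt(22): a pole of order 1; residue 5065/2898 + (799/9108)*sqrt(22).
At -7/18 + (1/18)*sqrt(22): a pole of order 1; residue 5065/2898 - (799/9108)*sqrt(22).
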